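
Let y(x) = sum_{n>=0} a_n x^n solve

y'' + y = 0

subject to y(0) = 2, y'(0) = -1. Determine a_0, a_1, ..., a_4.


Ansatz: y(x) = sum_{n>=0} a_n x^n, so y'(x) = sum_{n>=1} n a_n x^(n-1) and y''(x) = sum_{n>=2} n(n-1) a_n x^(n-2).
Substitute into P(x) y'' + Q(x) y' + R(x) y = 0 with P(x) = 1, Q(x) = 0, R(x) = 1, and match powers of x.
Initial conditions: a_0 = 2, a_1 = -1.
Setting the coefficient of each power of x to zero and solving order by order (substituting the coefficients already found):
  x^0: 2 a_2 + a_0 = 0  ->  2 a_2 = -a_0 = -2  ->  a_2 = -1
  x^1: 6 a_3 + a_1 = 0  ->  6 a_3 = -a_1 = 1  ->  a_3 = 1/6
  x^2: 12 a_4 + a_2 = 0  ->  12 a_4 = -a_2 = 1  ->  a_4 = 1/12
Truncated series: y(x) = 2 - x - x^2 + (1/6) x^3 + (1/12) x^4 + O(x^5).

a_0 = 2; a_1 = -1; a_2 = -1; a_3 = 1/6; a_4 = 1/12


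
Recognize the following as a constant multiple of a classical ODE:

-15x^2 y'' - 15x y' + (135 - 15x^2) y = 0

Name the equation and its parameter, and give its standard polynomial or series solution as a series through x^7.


All three coefficients share the factor -15; dividing through by -15 gives  x^2 y'' + x y' + (x^2 - 9) y = 0.
This matches the Bessel equation x^2 y'' + x y' + (x^2 - nu^2) y = 0 with nu^2 = 9, so nu = 3; the solution bounded at x = 0 is J_3(x).
Frobenius at x = 0: indicial roots ±nu; for r = nu the recurrence k(k + 2nu) c_k = -c_{k-2} gives the standard series J_nu(x) = sum_{k>=0} (-1)^k / (k! (k+nu)!) (x/2)^(2k+nu). Evaluate the first 3 terms:
  k = 0: (-1)^0 / (0! * 3! * 2^3) x^3 = 1/(1*6*8) x^3 = (1/48) x^3
  k = 1: (-1)^1 / (1! * 4! * 2^5) x^5 = -1/(1*24*32) x^5 = (-1/768) x^5
  k = 2: (-1)^2 / (2! * 5! * 2^7) x^7 = 1/(2*120*128) x^7 = (1/30720) x^7
Hence J_3(x) = x^7/30720 - x^5/768 + x^3/48 + ....

J_3(x); series = x^7/30720 - x^5/768 + x^3/48


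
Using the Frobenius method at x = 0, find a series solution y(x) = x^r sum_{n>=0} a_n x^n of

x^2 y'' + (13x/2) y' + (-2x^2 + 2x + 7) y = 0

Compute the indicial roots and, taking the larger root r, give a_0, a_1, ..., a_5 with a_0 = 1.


Write in Frobenius form y'' + (p(x)/x) y' + (q(x)/x^2) y = 0:
  p(x) = 13/2,  q(x) = -2x^2 + 2x + 7.
Indicial equation: r(r-1) + (13/2) r + (7) = 0 -> roots r_1 = -2, r_2 = -7/2.
Take r = r_1 = -2. Let y(x) = x^r sum_{n>=0} a_n x^n with a_0 = 1.
Substitute y = x^r sum a_n x^n and match x^{r+n}. The recurrence is
  D(n) a_n + 2 a_{n-1} - 2 a_{n-2} = 0,  where D(n) = (r+n)(r+n-1) + (13/2)(r+n) + (7).
  a_n = [-2 a_{n-1} + 2 a_{n-2}] / D(n).
Since the indicial polynomial factors as (r - r_1)(r - r_2), D(n) = (r_1 + n - r_1)(r_1 + n - r_2) = n(n + 3/2).
Evaluating step by step (a_0 = 1):
  n = 1: D(1) = 1(1 + 3/2) = 5/2; numerator = -2(1) = -2; a_1 = (-2)/(5/2) = -4/5
  n = 2: D(2) = 2(2 + 3/2) = 7; numerator = -2(-4/5) + 2(1) = 18/5; a_2 = (18/5)/(7) = 18/35
  n = 3: D(3) = 3(3 + 3/2) = 27/2; numerator = -2(18/35) + 2(-4/5) = -92/35; a_3 = (-92/35)/(27/2) = -184/945
  n = 4: D(4) = 4(4 + 3/2) = 22; numerator = -2(-184/945) + 2(18/35) = 268/189; a_4 = (268/189)/(22) = 134/2079
  n = 5: D(5) = 5(5 + 3/2) = 65/2; numerator = -2(134/2079) + 2(-184/945) = -1796/3465; a_5 = (-1796/3465)/(65/2) = -3592/225225

r = -2; a_0 = 1; a_1 = -4/5; a_2 = 18/35; a_3 = -184/945; a_4 = 134/2079; a_5 = -3592/225225


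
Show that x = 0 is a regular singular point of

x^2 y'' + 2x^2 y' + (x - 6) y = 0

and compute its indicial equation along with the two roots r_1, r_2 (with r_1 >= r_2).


Divide by x^2 to reach normal form y'' + P_1(x) y' + P_2(x) y = 0 with P_1(x) = 2 and P_2(x) = 1/x - 6/x^2.
x = 0 is a singular point because the y-coefficient 1/x - 6/x^2 has a pole at x = 0.
It is a regular singular point because x P_1(x) = p(x) = 2x and x^2 P_2(x) = q(x) = x - 6 are polynomials, hence analytic at x = 0.
p(0) = 0,  q(0) = -6.
Indicial equation: r(r-1) + p(0) r + q(0) = 0, i.e. r^2 + (p(0) - 1) r + q(0) = 0, i.e. r^2 - 1 r - 6 = 0.
Discriminant: (-1)^2 - 4(-6) = 25, so r = (1 ± 5)/2.
Solving: r_1 = 3, r_2 = -2.

indicial: r^2 - 1 r - 6 = 0; roots r_1 = 3, r_2 = -2


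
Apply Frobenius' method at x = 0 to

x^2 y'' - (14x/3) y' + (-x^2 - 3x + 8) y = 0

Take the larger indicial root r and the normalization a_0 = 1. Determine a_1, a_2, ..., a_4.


Write in Frobenius form y'' + (p(x)/x) y' + (q(x)/x^2) y = 0:
  p(x) = -14/3,  q(x) = -x^2 - 3x + 8.
Indicial equation: r(r-1) + (-14/3) r + (8) = 0 -> roots r_1 = 3, r_2 = 8/3.
Take r = r_1 = 3. Let y(x) = x^r sum_{n>=0} a_n x^n with a_0 = 1.
Substitute y = x^r sum a_n x^n and match x^{r+n}. The recurrence is
  D(n) a_n - 3 a_{n-1} - 1 a_{n-2} = 0,  where D(n) = (r+n)(r+n-1) + (-14/3)(r+n) + (8).
  a_n = [3 a_{n-1} + 1 a_{n-2}] / D(n).
Since the indicial polynomial factors as (r - r_1)(r - r_2), D(n) = (r_1 + n - r_1)(r_1 + n - r_2) = n(n + 1/3).
Evaluating step by step (a_0 = 1):
  n = 1: D(1) = 1(1 + 1/3) = 4/3; numerator = 3(1) = 3; a_1 = (3)/(4/3) = 9/4
  n = 2: D(2) = 2(2 + 1/3) = 14/3; numerator = 3(9/4) + 1(1) = 31/4; a_2 = (31/4)/(14/3) = 93/56
  n = 3: D(3) = 3(3 + 1/3) = 10; numerator = 3(93/56) + 1(9/4) = 405/56; a_3 = (405/56)/(10) = 81/112
  n = 4: D(4) = 4(4 + 1/3) = 52/3; numerator = 3(81/112) + 1(93/56) = 429/112; a_4 = (429/112)/(52/3) = 99/448

r = 3; a_0 = 1; a_1 = 9/4; a_2 = 93/56; a_3 = 81/112; a_4 = 99/448


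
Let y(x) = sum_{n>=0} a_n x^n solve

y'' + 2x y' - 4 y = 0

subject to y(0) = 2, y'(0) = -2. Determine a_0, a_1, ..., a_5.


Ansatz: y(x) = sum_{n>=0} a_n x^n, so y'(x) = sum_{n>=1} n a_n x^(n-1) and y''(x) = sum_{n>=2} n(n-1) a_n x^(n-2).
Substitute into P(x) y'' + Q(x) y' + R(x) y = 0 with P(x) = 1, Q(x) = 2x, R(x) = -4, and match powers of x.
Initial conditions: a_0 = 2, a_1 = -2.
Setting the coefficient of each power of x to zero and solving order by order (substituting the coefficients already found):
  x^0: 2 a_2 - 4 a_0 = 0  ->  2 a_2 = 4 a_0 = 8  ->  a_2 = 4
  x^1: 6 a_3 - 2 a_1 = 0  ->  6 a_3 = 2 a_1 = -4  ->  a_3 = -2/3
  x^2: 12 a_4 = 0  ->  a_4 = 0
  x^3: 20 a_5 + 2 a_3 = 0  ->  20 a_5 = -2 a_3 = 4/3  ->  a_5 = 1/15
Truncated series: y(x) = 2 - 2 x + 4 x^2 - (2/3) x^3 + (1/15) x^5 + O(x^6).

a_0 = 2; a_1 = -2; a_2 = 4; a_3 = -2/3; a_4 = 0; a_5 = 1/15


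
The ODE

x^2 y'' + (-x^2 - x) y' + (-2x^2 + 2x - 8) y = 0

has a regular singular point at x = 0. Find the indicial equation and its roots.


Divide by x^2 to reach normal form y'' + P_1(x) y' + P_2(x) y = 0 with P_1(x) = -1 - 1/x and P_2(x) = -2 + 2/x - 8/x^2.
x = 0 is a singular point because the y'-coefficient -1 - 1/x has a pole at x = 0 and the y-coefficient -2 + 2/x - 8/x^2 has a pole at x = 0.
It is a regular singular point because x P_1(x) = p(x) = -x - 1 and x^2 P_2(x) = q(x) = -2x^2 + 2x - 8 are polynomials, hence analytic at x = 0.
p(0) = -1,  q(0) = -8.
Indicial equation: r(r-1) + p(0) r + q(0) = 0, i.e. r^2 + (p(0) - 1) r + q(0) = 0, i.e. r^2 - 2 r - 8 = 0.
Discriminant: (-2)^2 - 4(-8) = 36, so r = (2 ± 6)/2.
Solving: r_1 = 4, r_2 = -2.

indicial: r^2 - 2 r - 8 = 0; roots r_1 = 4, r_2 = -2


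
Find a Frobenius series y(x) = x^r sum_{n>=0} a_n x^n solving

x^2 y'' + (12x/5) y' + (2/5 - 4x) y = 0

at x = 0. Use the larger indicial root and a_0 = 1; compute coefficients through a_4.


Write in Frobenius form y'' + (p(x)/x) y' + (q(x)/x^2) y = 0:
  p(x) = 12/5,  q(x) = 2/5 - 4x.
Indicial equation: r(r-1) + (12/5) r + (2/5) = 0 -> roots r_1 = -2/5, r_2 = -1.
Take r = r_1 = -2/5. Let y(x) = x^r sum_{n>=0} a_n x^n with a_0 = 1.
Substitute y = x^r sum a_n x^n and match x^{r+n}. The recurrence is
  D(n) a_n - 4 a_{n-1} = 0,  where D(n) = (r+n)(r+n-1) + (12/5)(r+n) + (2/5).
  a_n = 4 / D(n) * a_{n-1}.
Since the indicial polynomial factors as (r - r_1)(r - r_2), D(n) = (r_1 + n - r_1)(r_1 + n - r_2) = n(n + 3/5).
Evaluating step by step (a_0 = 1):
  n = 1: D(1) = 1(1 + 3/5) = 8/5; numerator = 4(1) = 4; a_1 = (4)/(8/5) = 5/2
  n = 2: D(2) = 2(2 + 3/5) = 26/5; numerator = 4(5/2) = 10; a_2 = (10)/(26/5) = 25/13
  n = 3: D(3) = 3(3 + 3/5) = 54/5; numerator = 4(25/13) = 100/13; a_3 = (100/13)/(54/5) = 250/351
  n = 4: D(4) = 4(4 + 3/5) = 92/5; numerator = 4(250/351) = 1000/351; a_4 = (1000/351)/(92/5) = 1250/8073

r = -2/5; a_0 = 1; a_1 = 5/2; a_2 = 25/13; a_3 = 250/351; a_4 = 1250/8073


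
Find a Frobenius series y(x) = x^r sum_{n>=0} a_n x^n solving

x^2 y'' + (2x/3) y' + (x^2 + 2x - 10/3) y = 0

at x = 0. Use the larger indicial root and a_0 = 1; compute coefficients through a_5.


Write in Frobenius form y'' + (p(x)/x) y' + (q(x)/x^2) y = 0:
  p(x) = 2/3,  q(x) = x^2 + 2x - 10/3.
Indicial equation: r(r-1) + (2/3) r + (-10/3) = 0 -> roots r_1 = 2, r_2 = -5/3.
Take r = r_1 = 2. Let y(x) = x^r sum_{n>=0} a_n x^n with a_0 = 1.
Substitute y = x^r sum a_n x^n and match x^{r+n}. The recurrence is
  D(n) a_n + 2 a_{n-1} + 1 a_{n-2} = 0,  where D(n) = (r+n)(r+n-1) + (2/3)(r+n) + (-10/3).
  a_n = [-2 a_{n-1} - 1 a_{n-2}] / D(n).
Since the indicial polynomial factors as (r - r_1)(r - r_2), D(n) = (r_1 + n - r_1)(r_1 + n - r_2) = n(n + 11/3).
Evaluating step by step (a_0 = 1):
  n = 1: D(1) = 1(1 + 11/3) = 14/3; numerator = -2(1) = -2; a_1 = (-2)/(14/3) = -3/7
  n = 2: D(2) = 2(2 + 11/3) = 34/3; numerator = -2(-3/7) - 1(1) = -1/7; a_2 = (-1/7)/(34/3) = -3/238
  n = 3: D(3) = 3(3 + 11/3) = 20; numerator = -2(-3/238) - 1(-3/7) = 54/119; a_3 = (54/119)/(20) = 27/1190
  n = 4: D(4) = 4(4 + 11/3) = 92/3; numerator = -2(27/1190) - 1(-3/238) = -39/1190; a_4 = (-39/1190)/(92/3) = -117/109480
  n = 5: D(5) = 5(5 + 11/3) = 130/3; numerator = -2(-117/109480) - 1(27/1190) = -225/10948; a_5 = (-225/10948)/(130/3) = -135/284648

r = 2; a_0 = 1; a_1 = -3/7; a_2 = -3/238; a_3 = 27/1190; a_4 = -117/109480; a_5 = -135/284648


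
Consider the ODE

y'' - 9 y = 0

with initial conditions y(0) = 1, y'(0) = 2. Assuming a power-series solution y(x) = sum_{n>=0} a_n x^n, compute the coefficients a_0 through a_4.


Ansatz: y(x) = sum_{n>=0} a_n x^n, so y'(x) = sum_{n>=1} n a_n x^(n-1) and y''(x) = sum_{n>=2} n(n-1) a_n x^(n-2).
Substitute into P(x) y'' + Q(x) y' + R(x) y = 0 with P(x) = 1, Q(x) = 0, R(x) = -9, and match powers of x.
Initial conditions: a_0 = 1, a_1 = 2.
Setting the coefficient of each power of x to zero and solving order by order (substituting the coefficients already found):
  x^0: 2 a_2 - 9 a_0 = 0  ->  2 a_2 = 9 a_0 = 9  ->  a_2 = 9/2
  x^1: 6 a_3 - 9 a_1 = 0  ->  6 a_3 = 9 a_1 = 18  ->  a_3 = 3
  x^2: 12 a_4 - 9 a_2 = 0  ->  12 a_4 = 9 a_2 = 81/2  ->  a_4 = 27/8
Truncated series: y(x) = 1 + 2 x + (9/2) x^2 + 3 x^3 + (27/8) x^4 + O(x^5).

a_0 = 1; a_1 = 2; a_2 = 9/2; a_3 = 3; a_4 = 27/8


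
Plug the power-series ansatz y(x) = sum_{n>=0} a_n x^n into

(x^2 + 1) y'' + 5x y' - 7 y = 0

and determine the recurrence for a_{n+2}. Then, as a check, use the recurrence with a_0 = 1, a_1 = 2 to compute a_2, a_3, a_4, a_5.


Substitute y = sum_n a_n x^n.
(1 + 1 x^2) y'' contributes (n+2)(n+1) a_{n+2} + n(n-1) a_n at x^n.
5 x y'(x) contributes 5 n a_n at x^n.
-7 y(x) contributes -7 a_n at x^n.
Matching x^n: (n+2)(n+1) a_{n+2} + (n(n-1) + 5 n - 7) a_n = 0.
Thus a_{n+2} = (-n(n-1) - 5 n + 7) / ((n+1)(n+2)) * a_n.

Check with a_0 = 1, a_1 = 2 (apply the recurrence for n = 0, 1, 2, 3): a_0 = 1, a_1 = 2, a_2 = 7/2, a_3 = 2/3, a_4 = -35/24, a_5 = -7/15.

a_(n+2) = (-n(n-1) - 5 n + 7) / ((n+1)(n+2)) * a_n; check: a_0 = 1, a_1 = 2, a_2 = 7/2, a_3 = 2/3, a_4 = -35/24, a_5 = -7/15


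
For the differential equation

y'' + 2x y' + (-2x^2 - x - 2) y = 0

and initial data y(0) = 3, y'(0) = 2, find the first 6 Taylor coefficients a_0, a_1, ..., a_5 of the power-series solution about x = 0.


Ansatz: y(x) = sum_{n>=0} a_n x^n, so y'(x) = sum_{n>=1} n a_n x^(n-1) and y''(x) = sum_{n>=2} n(n-1) a_n x^(n-2).
Substitute into P(x) y'' + Q(x) y' + R(x) y = 0 with P(x) = 1, Q(x) = 2x, R(x) = -2x^2 - x - 2, and match powers of x.
Initial conditions: a_0 = 3, a_1 = 2.
Setting the coefficient of each power of x to zero and solving order by order (substituting the coefficients already found):
  x^0: 2 a_2 - 2 a_0 = 0  ->  2 a_2 = 2 a_0 = 6  ->  a_2 = 3
  x^1: 6 a_3 - a_0 = 0  ->  6 a_3 = a_0 = 3  ->  a_3 = 1/2
  x^2: 12 a_4 + 2 a_2 - a_1 - 2 a_0 = 0  ->  12 a_4 = -2 a_2 + a_1 + 2 a_0 = 2  ->  a_4 = 1/6
  x^3: 20 a_5 + 4 a_3 - a_2 - 2 a_1 = 0  ->  20 a_5 = -4 a_3 + a_2 + 2 a_1 = 5  ->  a_5 = 1/4
Truncated series: y(x) = 3 + 2 x + 3 x^2 + (1/2) x^3 + (1/6) x^4 + (1/4) x^5 + O(x^6).

a_0 = 3; a_1 = 2; a_2 = 3; a_3 = 1/2; a_4 = 1/6; a_5 = 1/4


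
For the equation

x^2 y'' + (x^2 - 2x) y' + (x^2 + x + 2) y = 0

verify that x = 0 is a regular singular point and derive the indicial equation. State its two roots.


Divide by x^2 to reach normal form y'' + P_1(x) y' + P_2(x) y = 0 with P_1(x) = 1 - 2/x and P_2(x) = 1 + 1/x + 2/x^2.
x = 0 is a singular point because the y'-coefficient 1 - 2/x has a pole at x = 0 and the y-coefficient 1 + 1/x + 2/x^2 has a pole at x = 0.
It is a regular singular point because x P_1(x) = p(x) = x - 2 and x^2 P_2(x) = q(x) = x^2 + x + 2 are polynomials, hence analytic at x = 0.
p(0) = -2,  q(0) = 2.
Indicial equation: r(r-1) + p(0) r + q(0) = 0, i.e. r^2 + (p(0) - 1) r + q(0) = 0, i.e. r^2 - 3 r + 2 = 0.
Discriminant: (-3)^2 - 4(2) = 1, so r = (3 ± 1)/2.
Solving: r_1 = 2, r_2 = 1.

indicial: r^2 - 3 r + 2 = 0; roots r_1 = 2, r_2 = 1


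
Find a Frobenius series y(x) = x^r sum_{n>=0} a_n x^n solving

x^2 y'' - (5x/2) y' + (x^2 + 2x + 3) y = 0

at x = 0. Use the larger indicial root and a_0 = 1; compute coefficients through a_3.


Write in Frobenius form y'' + (p(x)/x) y' + (q(x)/x^2) y = 0:
  p(x) = -5/2,  q(x) = x^2 + 2x + 3.
Indicial equation: r(r-1) + (-5/2) r + (3) = 0 -> roots r_1 = 2, r_2 = 3/2.
Take r = r_1 = 2. Let y(x) = x^r sum_{n>=0} a_n x^n with a_0 = 1.
Substitute y = x^r sum a_n x^n and match x^{r+n}. The recurrence is
  D(n) a_n + 2 a_{n-1} + 1 a_{n-2} = 0,  where D(n) = (r+n)(r+n-1) + (-5/2)(r+n) + (3).
  a_n = [-2 a_{n-1} - 1 a_{n-2}] / D(n).
Since the indicial polynomial factors as (r - r_1)(r - r_2), D(n) = (r_1 + n - r_1)(r_1 + n - r_2) = n(n + 1/2).
Evaluating step by step (a_0 = 1):
  n = 1: D(1) = 1(1 + 1/2) = 3/2; numerator = -2(1) = -2; a_1 = (-2)/(3/2) = -4/3
  n = 2: D(2) = 2(2 + 1/2) = 5; numerator = -2(-4/3) - 1(1) = 5/3; a_2 = (5/3)/(5) = 1/3
  n = 3: D(3) = 3(3 + 1/2) = 21/2; numerator = -2(1/3) - 1(-4/3) = 2/3; a_3 = (2/3)/(21/2) = 4/63

r = 2; a_0 = 1; a_1 = -4/3; a_2 = 1/3; a_3 = 4/63


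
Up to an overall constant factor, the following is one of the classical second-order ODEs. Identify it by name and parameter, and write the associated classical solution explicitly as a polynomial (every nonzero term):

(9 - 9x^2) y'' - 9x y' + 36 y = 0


All three coefficients share the factor 9; dividing through by 9 gives  (1 - x^2) y'' - x y' + 4 y = 0.
This matches the Chebyshev equation (1 - x^2) y'' - x y' + n^2 y = 0 (note the -x y' term, not -2x y') with n^2 = 4, so n = 2; the polynomial solution is T_2(x).
With y = sum_k a_k x^k, matching x^k gives (k+2)(k+1) a_{k+2} = (k^2 - n^2) a_k = (k - 2)(k + 2) a_k. The right side vanishes at k = 2, so the series with the parity of 2 terminates at degree 2.
Standard normalization: leading coefficient of T_n is 2^(n-1), so a_2 = 2^1 = 2. Work downward with a_k = (k+1)(k+2) a_{k+2} / ((k - 2)(k + 2)):
  a_0 = (1)(2)(2) / ((0 - 2)(0 + 2)) = 4/(-4) = -1
Hence T_2(x) = 2 x^2 - 1.

T_2(x); series = 2 x^2 - 1


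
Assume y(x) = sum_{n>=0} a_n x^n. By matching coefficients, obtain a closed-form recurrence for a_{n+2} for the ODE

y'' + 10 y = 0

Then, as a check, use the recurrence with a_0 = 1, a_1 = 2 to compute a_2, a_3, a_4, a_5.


Substitute y = sum_n a_n x^n into y'' + (const) y = 0.
y''(x) = sum_{n>=0} (n+2)(n+1) a_{n+2} x^n.
The ODE becomes sum_n [(n+2)(n+1) a_{n+2} + 10 a_n] x^n = 0.
Setting each coefficient to zero gives the recurrence:
  (n+2)(n+1) a_{n+2} + 10 a_n = 0,
  a_{n+2} = -10 / ((n+1)(n+2)) a_n.

Check with a_0 = 1, a_1 = 2 (apply the recurrence for n = 0, 1, 2, 3): a_0 = 1, a_1 = 2, a_2 = -5, a_3 = -10/3, a_4 = 25/6, a_5 = 5/3.

a_{n+2} = -10/((n+1)(n+2)) * a_n; check: a_0 = 1, a_1 = 2, a_2 = -5, a_3 = -10/3, a_4 = 25/6, a_5 = 5/3


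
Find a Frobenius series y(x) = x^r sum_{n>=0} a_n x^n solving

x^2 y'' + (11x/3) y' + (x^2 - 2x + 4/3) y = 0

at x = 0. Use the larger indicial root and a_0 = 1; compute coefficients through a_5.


Write in Frobenius form y'' + (p(x)/x) y' + (q(x)/x^2) y = 0:
  p(x) = 11/3,  q(x) = x^2 - 2x + 4/3.
Indicial equation: r(r-1) + (11/3) r + (4/3) = 0 -> roots r_1 = -2/3, r_2 = -2.
Take r = r_1 = -2/3. Let y(x) = x^r sum_{n>=0} a_n x^n with a_0 = 1.
Substitute y = x^r sum a_n x^n and match x^{r+n}. The recurrence is
  D(n) a_n - 2 a_{n-1} + 1 a_{n-2} = 0,  where D(n) = (r+n)(r+n-1) + (11/3)(r+n) + (4/3).
  a_n = [2 a_{n-1} - 1 a_{n-2}] / D(n).
Since the indicial polynomial factors as (r - r_1)(r - r_2), D(n) = (r_1 + n - r_1)(r_1 + n - r_2) = n(n + 4/3).
Evaluating step by step (a_0 = 1):
  n = 1: D(1) = 1(1 + 4/3) = 7/3; numerator = 2(1) = 2; a_1 = (2)/(7/3) = 6/7
  n = 2: D(2) = 2(2 + 4/3) = 20/3; numerator = 2(6/7) - 1(1) = 5/7; a_2 = (5/7)/(20/3) = 3/28
  n = 3: D(3) = 3(3 + 4/3) = 13; numerator = 2(3/28) - 1(6/7) = -9/14; a_3 = (-9/14)/(13) = -9/182
  n = 4: D(4) = 4(4 + 4/3) = 64/3; numerator = 2(-9/182) - 1(3/28) = -75/364; a_4 = (-75/364)/(64/3) = -225/23296
  n = 5: D(5) = 5(5 + 4/3) = 95/3; numerator = 2(-225/23296) - 1(-9/182) = 27/896; a_5 = (27/896)/(95/3) = 81/85120

r = -2/3; a_0 = 1; a_1 = 6/7; a_2 = 3/28; a_3 = -9/182; a_4 = -225/23296; a_5 = 81/85120


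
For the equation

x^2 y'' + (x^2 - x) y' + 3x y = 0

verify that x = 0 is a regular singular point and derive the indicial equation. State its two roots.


Divide by x^2 to reach normal form y'' + P_1(x) y' + P_2(x) y = 0 with P_1(x) = 1 - 1/x and P_2(x) = 3/x.
x = 0 is a singular point because the y'-coefficient 1 - 1/x has a pole at x = 0 and the y-coefficient 3/x has a pole at x = 0.
It is a regular singular point because x P_1(x) = p(x) = x - 1 and x^2 P_2(x) = q(x) = 3x are polynomials, hence analytic at x = 0.
p(0) = -1,  q(0) = 0.
Indicial equation: r(r-1) + p(0) r + q(0) = 0, i.e. r^2 + (p(0) - 1) r + q(0) = 0, i.e. r^2 - 2 r = 0.
Discriminant: (-2)^2 - 4(0) = 4, so r = (2 ± 2)/2.
Solving: r_1 = 2, r_2 = 0.

indicial: r^2 - 2 r = 0; roots r_1 = 2, r_2 = 0


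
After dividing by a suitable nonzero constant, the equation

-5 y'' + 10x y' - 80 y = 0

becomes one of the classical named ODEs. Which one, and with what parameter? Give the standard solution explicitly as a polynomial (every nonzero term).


All three coefficients share the factor -5; dividing through by -5 gives  y'' - 2x y' + 16 y = 0.
This matches the Hermite equation y'' - 2x y' + 2n y = 0 with 2n = 16, so n = 8; the polynomial solution is H_8(x).
With y = sum_k a_k x^k, matching x^k gives (k+2)(k+1) a_{k+2} = 2(k - n) a_k = 2(k - 8) a_k. The right side vanishes at k = 8, so the series with the parity of 8 terminates at degree 8.
Standard normalization: leading coefficient of H_n is 2^n, so a_8 = 2^8 = 256. Work downward with a_k = (k+1)(k+2) a_{k+2} / (2(k - n)):
  a_6 = (7)(8)(256) / (2(6 - 8)) = 14336/(-4) = -3584
  a_4 = (5)(6)(-3584) / (2(4 - 8)) = -107520/(-8) = 13440
  a_2 = (3)(4)(13440) / (2(2 - 8)) = 161280/(-12) = -13440
  a_0 = (1)(2)(-13440) / (2(0 - 8)) = -26880/(-16) = 1680
Hence H_8(x) = 256 x^8 - 3584 x^6 + 13440 x^4 - 13440 x^2 + 1680.

H_8(x); series = 256 x^8 - 3584 x^6 + 13440 x^4 - 13440 x^2 + 1680


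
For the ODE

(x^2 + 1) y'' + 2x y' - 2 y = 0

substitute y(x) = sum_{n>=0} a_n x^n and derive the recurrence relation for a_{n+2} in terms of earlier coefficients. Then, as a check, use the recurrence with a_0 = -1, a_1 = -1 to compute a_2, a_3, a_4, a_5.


Substitute y = sum_n a_n x^n.
(1 + 1 x^2) y'' contributes (n+2)(n+1) a_{n+2} + n(n-1) a_n at x^n.
2 x y'(x) contributes 2 n a_n at x^n.
-2 y(x) contributes -2 a_n at x^n.
Matching x^n: (n+2)(n+1) a_{n+2} + (n(n-1) + 2 n - 2) a_n = 0.
Thus a_{n+2} = (-n(n-1) - 2 n + 2) / ((n+1)(n+2)) * a_n.

Check with a_0 = -1, a_1 = -1 (apply the recurrence for n = 0, 1, 2, 3): a_0 = -1, a_1 = -1, a_2 = -1, a_3 = 0, a_4 = 1/3, a_5 = 0.

a_(n+2) = (-n(n-1) - 2 n + 2) / ((n+1)(n+2)) * a_n; check: a_0 = -1, a_1 = -1, a_2 = -1, a_3 = 0, a_4 = 1/3, a_5 = 0


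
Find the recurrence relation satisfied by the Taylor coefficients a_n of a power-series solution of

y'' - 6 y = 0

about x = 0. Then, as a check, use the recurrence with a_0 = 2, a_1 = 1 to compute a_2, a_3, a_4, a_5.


Substitute y = sum_n a_n x^n into y'' + (const) y = 0.
y''(x) = sum_{n>=0} (n+2)(n+1) a_{n+2} x^n.
The ODE becomes sum_n [(n+2)(n+1) a_{n+2} - 6 a_n] x^n = 0.
Setting each coefficient to zero gives the recurrence:
  (n+2)(n+1) a_{n+2} - 6 a_n = 0,
  a_{n+2} = 6 / ((n+1)(n+2)) a_n.

Check with a_0 = 2, a_1 = 1 (apply the recurrence for n = 0, 1, 2, 3): a_0 = 2, a_1 = 1, a_2 = 6, a_3 = 1, a_4 = 3, a_5 = 3/10.

a_{n+2} = 6/((n+1)(n+2)) * a_n; check: a_0 = 2, a_1 = 1, a_2 = 6, a_3 = 1, a_4 = 3, a_5 = 3/10


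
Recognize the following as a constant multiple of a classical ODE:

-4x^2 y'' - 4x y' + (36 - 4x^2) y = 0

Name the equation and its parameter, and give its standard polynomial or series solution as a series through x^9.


All three coefficients share the factor -4; dividing through by -4 gives  x^2 y'' + x y' + (x^2 - 9) y = 0.
This matches the Bessel equation x^2 y'' + x y' + (x^2 - nu^2) y = 0 with nu^2 = 9, so nu = 3; the solution bounded at x = 0 is J_3(x).
Frobenius at x = 0: indicial roots ±nu; for r = nu the recurrence k(k + 2nu) c_k = -c_{k-2} gives the standard series J_nu(x) = sum_{k>=0} (-1)^k / (k! (k+nu)!) (x/2)^(2k+nu). Evaluate the first 4 terms:
  k = 0: (-1)^0 / (0! * 3! * 2^3) x^3 = 1/(1*6*8) x^3 = (1/48) x^3
  k = 1: (-1)^1 / (1! * 4! * 2^5) x^5 = -1/(1*24*32) x^5 = (-1/768) x^5
  k = 2: (-1)^2 / (2! * 5! * 2^7) x^7 = 1/(2*120*128) x^7 = (1/30720) x^7
  k = 3: (-1)^3 / (3! * 6! * 2^9) x^9 = -1/(6*720*512) x^9 = (-1/2211840) x^9
Hence J_3(x) = -x^9/2211840 + x^7/30720 - x^5/768 + x^3/48 + ....

J_3(x); series = -x^9/2211840 + x^7/30720 - x^5/768 + x^3/48


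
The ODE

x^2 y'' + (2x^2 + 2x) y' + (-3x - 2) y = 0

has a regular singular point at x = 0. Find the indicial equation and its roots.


Divide by x^2 to reach normal form y'' + P_1(x) y' + P_2(x) y = 0 with P_1(x) = 2 + 2/x and P_2(x) = -3/x - 2/x^2.
x = 0 is a singular point because the y'-coefficient 2 + 2/x has a pole at x = 0 and the y-coefficient -3/x - 2/x^2 has a pole at x = 0.
It is a regular singular point because x P_1(x) = p(x) = 2x + 2 and x^2 P_2(x) = q(x) = -3x - 2 are polynomials, hence analytic at x = 0.
p(0) = 2,  q(0) = -2.
Indicial equation: r(r-1) + p(0) r + q(0) = 0, i.e. r^2 + (p(0) - 1) r + q(0) = 0, i.e. r^2 + 1 r - 2 = 0.
Discriminant: (1)^2 - 4(-2) = 9, so r = (-1 ± 3)/2.
Solving: r_1 = 1, r_2 = -2.

indicial: r^2 + 1 r - 2 = 0; roots r_1 = 1, r_2 = -2


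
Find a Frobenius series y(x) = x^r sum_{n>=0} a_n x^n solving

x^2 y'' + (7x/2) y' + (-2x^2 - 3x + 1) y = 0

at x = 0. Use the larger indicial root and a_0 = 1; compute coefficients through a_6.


Write in Frobenius form y'' + (p(x)/x) y' + (q(x)/x^2) y = 0:
  p(x) = 7/2,  q(x) = -2x^2 - 3x + 1.
Indicial equation: r(r-1) + (7/2) r + (1) = 0 -> roots r_1 = -1/2, r_2 = -2.
Take r = r_1 = -1/2. Let y(x) = x^r sum_{n>=0} a_n x^n with a_0 = 1.
Substitute y = x^r sum a_n x^n and match x^{r+n}. The recurrence is
  D(n) a_n - 3 a_{n-1} - 2 a_{n-2} = 0,  where D(n) = (r+n)(r+n-1) + (7/2)(r+n) + (1).
  a_n = [3 a_{n-1} + 2 a_{n-2}] / D(n).
Since the indicial polynomial factors as (r - r_1)(r - r_2), D(n) = (r_1 + n - r_1)(r_1 + n - r_2) = n(n + 3/2).
Evaluating step by step (a_0 = 1):
  n = 1: D(1) = 1(1 + 3/2) = 5/2; numerator = 3(1) = 3; a_1 = (3)/(5/2) = 6/5
  n = 2: D(2) = 2(2 + 3/2) = 7; numerator = 3(6/5) + 2(1) = 28/5; a_2 = (28/5)/(7) = 4/5
  n = 3: D(3) = 3(3 + 3/2) = 27/2; numerator = 3(4/5) + 2(6/5) = 24/5; a_3 = (24/5)/(27/2) = 16/45
  n = 4: D(4) = 4(4 + 3/2) = 22; numerator = 3(16/45) + 2(4/5) = 8/3; a_4 = (8/3)/(22) = 4/33
  n = 5: D(5) = 5(5 + 3/2) = 65/2; numerator = 3(4/33) + 2(16/45) = 532/495; a_5 = (532/495)/(65/2) = 1064/32175
  n = 6: D(6) = 6(6 + 3/2) = 45; numerator = 3(1064/32175) + 2(4/33) = 3664/10725; a_6 = (3664/10725)/(45) = 3664/482625

r = -1/2; a_0 = 1; a_1 = 6/5; a_2 = 4/5; a_3 = 16/45; a_4 = 4/33; a_5 = 1064/32175; a_6 = 3664/482625


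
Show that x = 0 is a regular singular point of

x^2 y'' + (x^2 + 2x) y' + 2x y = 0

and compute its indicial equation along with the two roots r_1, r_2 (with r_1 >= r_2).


Divide by x^2 to reach normal form y'' + P_1(x) y' + P_2(x) y = 0 with P_1(x) = 1 + 2/x and P_2(x) = 2/x.
x = 0 is a singular point because the y'-coefficient 1 + 2/x has a pole at x = 0 and the y-coefficient 2/x has a pole at x = 0.
It is a regular singular point because x P_1(x) = p(x) = x + 2 and x^2 P_2(x) = q(x) = 2x are polynomials, hence analytic at x = 0.
p(0) = 2,  q(0) = 0.
Indicial equation: r(r-1) + p(0) r + q(0) = 0, i.e. r^2 + (p(0) - 1) r + q(0) = 0, i.e. r^2 + 1 r = 0.
Discriminant: (1)^2 - 4(0) = 1, so r = (-1 ± 1)/2.
Solving: r_1 = 0, r_2 = -1.

indicial: r^2 + 1 r = 0; roots r_1 = 0, r_2 = -1


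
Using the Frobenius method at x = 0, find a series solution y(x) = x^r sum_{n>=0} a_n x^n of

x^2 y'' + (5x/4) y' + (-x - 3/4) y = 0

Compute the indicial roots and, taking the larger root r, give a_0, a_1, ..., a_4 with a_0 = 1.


Write in Frobenius form y'' + (p(x)/x) y' + (q(x)/x^2) y = 0:
  p(x) = 5/4,  q(x) = -x - 3/4.
Indicial equation: r(r-1) + (5/4) r + (-3/4) = 0 -> roots r_1 = 3/4, r_2 = -1.
Take r = r_1 = 3/4. Let y(x) = x^r sum_{n>=0} a_n x^n with a_0 = 1.
Substitute y = x^r sum a_n x^n and match x^{r+n}. The recurrence is
  D(n) a_n - 1 a_{n-1} = 0,  where D(n) = (r+n)(r+n-1) + (5/4)(r+n) + (-3/4).
  a_n = 1 / D(n) * a_{n-1}.
Since the indicial polynomial factors as (r - r_1)(r - r_2), D(n) = (r_1 + n - r_1)(r_1 + n - r_2) = n(n + 7/4).
Evaluating step by step (a_0 = 1):
  n = 1: D(1) = 1(1 + 7/4) = 11/4; numerator = 1(1) = 1; a_1 = (1)/(11/4) = 4/11
  n = 2: D(2) = 2(2 + 7/4) = 15/2; numerator = 1(4/11) = 4/11; a_2 = (4/11)/(15/2) = 8/165
  n = 3: D(3) = 3(3 + 7/4) = 57/4; numerator = 1(8/165) = 8/165; a_3 = (8/165)/(57/4) = 32/9405
  n = 4: D(4) = 4(4 + 7/4) = 23; numerator = 1(32/9405) = 32/9405; a_4 = (32/9405)/(23) = 32/216315

r = 3/4; a_0 = 1; a_1 = 4/11; a_2 = 8/165; a_3 = 32/9405; a_4 = 32/216315


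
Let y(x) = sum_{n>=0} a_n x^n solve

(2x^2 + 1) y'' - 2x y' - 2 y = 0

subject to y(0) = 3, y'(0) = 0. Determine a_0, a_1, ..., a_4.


Ansatz: y(x) = sum_{n>=0} a_n x^n, so y'(x) = sum_{n>=1} n a_n x^(n-1) and y''(x) = sum_{n>=2} n(n-1) a_n x^(n-2).
Substitute into P(x) y'' + Q(x) y' + R(x) y = 0 with P(x) = 2x^2 + 1, Q(x) = -2x, R(x) = -2, and match powers of x.
Initial conditions: a_0 = 3, a_1 = 0.
Setting the coefficient of each power of x to zero and solving order by order (substituting the coefficients already found):
  x^0: 2 a_2 - 2 a_0 = 0  ->  2 a_2 = 2 a_0 = 6  ->  a_2 = 3
  x^1: 6 a_3 - 4 a_1 = 0  ->  6 a_3 = 4 a_1 = 0  ->  a_3 = 0
  x^2: 12 a_4 - 2 a_2 = 0  ->  12 a_4 = 2 a_2 = 6  ->  a_4 = 1/2
Truncated series: y(x) = 3 + 3 x^2 + (1/2) x^4 + O(x^5).

a_0 = 3; a_1 = 0; a_2 = 3; a_3 = 0; a_4 = 1/2


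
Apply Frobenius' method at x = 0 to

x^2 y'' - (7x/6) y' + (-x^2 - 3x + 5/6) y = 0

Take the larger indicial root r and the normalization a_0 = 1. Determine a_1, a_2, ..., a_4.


Write in Frobenius form y'' + (p(x)/x) y' + (q(x)/x^2) y = 0:
  p(x) = -7/6,  q(x) = -x^2 - 3x + 5/6.
Indicial equation: r(r-1) + (-7/6) r + (5/6) = 0 -> roots r_1 = 5/3, r_2 = 1/2.
Take r = r_1 = 5/3. Let y(x) = x^r sum_{n>=0} a_n x^n with a_0 = 1.
Substitute y = x^r sum a_n x^n and match x^{r+n}. The recurrence is
  D(n) a_n - 3 a_{n-1} - 1 a_{n-2} = 0,  where D(n) = (r+n)(r+n-1) + (-7/6)(r+n) + (5/6).
  a_n = [3 a_{n-1} + 1 a_{n-2}] / D(n).
Since the indicial polynomial factors as (r - r_1)(r - r_2), D(n) = (r_1 + n - r_1)(r_1 + n - r_2) = n(n + 7/6).
Evaluating step by step (a_0 = 1):
  n = 1: D(1) = 1(1 + 7/6) = 13/6; numerator = 3(1) = 3; a_1 = (3)/(13/6) = 18/13
  n = 2: D(2) = 2(2 + 7/6) = 19/3; numerator = 3(18/13) + 1(1) = 67/13; a_2 = (67/13)/(19/3) = 201/247
  n = 3: D(3) = 3(3 + 7/6) = 25/2; numerator = 3(201/247) + 1(18/13) = 945/247; a_3 = (945/247)/(25/2) = 378/1235
  n = 4: D(4) = 4(4 + 7/6) = 62/3; numerator = 3(378/1235) + 1(201/247) = 2139/1235; a_4 = (2139/1235)/(62/3) = 207/2470

r = 5/3; a_0 = 1; a_1 = 18/13; a_2 = 201/247; a_3 = 378/1235; a_4 = 207/2470


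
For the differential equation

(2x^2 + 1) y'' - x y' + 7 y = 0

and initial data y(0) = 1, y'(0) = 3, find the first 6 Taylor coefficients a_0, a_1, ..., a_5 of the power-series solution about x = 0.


Ansatz: y(x) = sum_{n>=0} a_n x^n, so y'(x) = sum_{n>=1} n a_n x^(n-1) and y''(x) = sum_{n>=2} n(n-1) a_n x^(n-2).
Substitute into P(x) y'' + Q(x) y' + R(x) y = 0 with P(x) = 2x^2 + 1, Q(x) = -x, R(x) = 7, and match powers of x.
Initial conditions: a_0 = 1, a_1 = 3.
Setting the coefficient of each power of x to zero and solving order by order (substituting the coefficients already found):
  x^0: 2 a_2 + 7 a_0 = 0  ->  2 a_2 = -7 a_0 = -7  ->  a_2 = -7/2
  x^1: 6 a_3 + 6 a_1 = 0  ->  6 a_3 = -6 a_1 = -18  ->  a_3 = -3
  x^2: 12 a_4 + 9 a_2 = 0  ->  12 a_4 = -9 a_2 = 63/2  ->  a_4 = 21/8
  x^3: 20 a_5 + 16 a_3 = 0  ->  20 a_5 = -16 a_3 = 48  ->  a_5 = 12/5
Truncated series: y(x) = 1 + 3 x - (7/2) x^2 - 3 x^3 + (21/8) x^4 + (12/5) x^5 + O(x^6).

a_0 = 1; a_1 = 3; a_2 = -7/2; a_3 = -3; a_4 = 21/8; a_5 = 12/5


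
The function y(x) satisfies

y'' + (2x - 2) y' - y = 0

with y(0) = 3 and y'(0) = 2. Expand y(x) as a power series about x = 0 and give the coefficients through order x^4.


Ansatz: y(x) = sum_{n>=0} a_n x^n, so y'(x) = sum_{n>=1} n a_n x^(n-1) and y''(x) = sum_{n>=2} n(n-1) a_n x^(n-2).
Substitute into P(x) y'' + Q(x) y' + R(x) y = 0 with P(x) = 1, Q(x) = 2x - 2, R(x) = -1, and match powers of x.
Initial conditions: a_0 = 3, a_1 = 2.
Setting the coefficient of each power of x to zero and solving order by order (substituting the coefficients already found):
  x^0: 2 a_2 - 2 a_1 - a_0 = 0  ->  2 a_2 = 2 a_1 + a_0 = 7  ->  a_2 = 7/2
  x^1: 6 a_3 - 4 a_2 + a_1 = 0  ->  6 a_3 = 4 a_2 - a_1 = 12  ->  a_3 = 2
  x^2: 12 a_4 - 6 a_3 + 3 a_2 = 0  ->  12 a_4 = 6 a_3 - 3 a_2 = 3/2  ->  a_4 = 1/8
Truncated series: y(x) = 3 + 2 x + (7/2) x^2 + 2 x^3 + (1/8) x^4 + O(x^5).

a_0 = 3; a_1 = 2; a_2 = 7/2; a_3 = 2; a_4 = 1/8


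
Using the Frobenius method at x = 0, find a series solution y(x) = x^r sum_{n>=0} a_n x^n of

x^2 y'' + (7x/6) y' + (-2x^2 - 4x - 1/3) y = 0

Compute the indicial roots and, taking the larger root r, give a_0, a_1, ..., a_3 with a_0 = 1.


Write in Frobenius form y'' + (p(x)/x) y' + (q(x)/x^2) y = 0:
  p(x) = 7/6,  q(x) = -2x^2 - 4x - 1/3.
Indicial equation: r(r-1) + (7/6) r + (-1/3) = 0 -> roots r_1 = 1/2, r_2 = -2/3.
Take r = r_1 = 1/2. Let y(x) = x^r sum_{n>=0} a_n x^n with a_0 = 1.
Substitute y = x^r sum a_n x^n and match x^{r+n}. The recurrence is
  D(n) a_n - 4 a_{n-1} - 2 a_{n-2} = 0,  where D(n) = (r+n)(r+n-1) + (7/6)(r+n) + (-1/3).
  a_n = [4 a_{n-1} + 2 a_{n-2}] / D(n).
Since the indicial polynomial factors as (r - r_1)(r - r_2), D(n) = (r_1 + n - r_1)(r_1 + n - r_2) = n(n + 7/6).
Evaluating step by step (a_0 = 1):
  n = 1: D(1) = 1(1 + 7/6) = 13/6; numerator = 4(1) = 4; a_1 = (4)/(13/6) = 24/13
  n = 2: D(2) = 2(2 + 7/6) = 19/3; numerator = 4(24/13) + 2(1) = 122/13; a_2 = (122/13)/(19/3) = 366/247
  n = 3: D(3) = 3(3 + 7/6) = 25/2; numerator = 4(366/247) + 2(24/13) = 2376/247; a_3 = (2376/247)/(25/2) = 4752/6175

r = 1/2; a_0 = 1; a_1 = 24/13; a_2 = 366/247; a_3 = 4752/6175


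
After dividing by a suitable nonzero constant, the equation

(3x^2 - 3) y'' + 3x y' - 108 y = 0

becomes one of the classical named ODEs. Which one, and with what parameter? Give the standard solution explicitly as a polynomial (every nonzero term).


All three coefficients share the factor -3; dividing through by -3 gives  (1 - x^2) y'' - x y' + 36 y = 0.
This matches the Chebyshev equation (1 - x^2) y'' - x y' + n^2 y = 0 (note the -x y' term, not -2x y') with n^2 = 36, so n = 6; the polynomial solution is T_6(x).
With y = sum_k a_k x^k, matching x^k gives (k+2)(k+1) a_{k+2} = (k^2 - n^2) a_k = (k - 6)(k + 6) a_k. The right side vanishes at k = 6, so the series with the parity of 6 terminates at degree 6.
Standard normalization: leading coefficient of T_n is 2^(n-1), so a_6 = 2^5 = 32. Work downward with a_k = (k+1)(k+2) a_{k+2} / ((k - 6)(k + 6)):
  a_4 = (5)(6)(32) / ((4 - 6)(4 + 6)) = 960/(-20) = -48
  a_2 = (3)(4)(-48) / ((2 - 6)(2 + 6)) = -576/(-32) = 18
  a_0 = (1)(2)(18) / ((0 - 6)(0 + 6)) = 36/(-36) = -1
Hence T_6(x) = 32 x^6 - 48 x^4 + 18 x^2 - 1.

T_6(x); series = 32 x^6 - 48 x^4 + 18 x^2 - 1


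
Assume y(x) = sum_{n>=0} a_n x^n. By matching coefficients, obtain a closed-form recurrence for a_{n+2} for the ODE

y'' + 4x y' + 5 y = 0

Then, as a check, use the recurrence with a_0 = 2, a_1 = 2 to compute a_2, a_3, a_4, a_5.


Substitute y = sum_n a_n x^n.
y''(x) has coefficient (n+2)(n+1) a_{n+2} at x^n;
4 x y'(x) has coefficient 4 n a_n at x^n (shift);
5 y(x) has coefficient 5 a_n at x^n.
Matching x^n: (n+2)(n+1) a_{n+2} + (4n + 5) a_n = 0.
Thus a_{n+2} = (-4n - 5) / ((n+1)(n+2)) * a_n.

Check with a_0 = 2, a_1 = 2 (apply the recurrence for n = 0, 1, 2, 3): a_0 = 2, a_1 = 2, a_2 = -5, a_3 = -3, a_4 = 65/12, a_5 = 51/20.

a_(n+2) = (-4n - 5) / ((n+1)(n+2)) * a_n; check: a_0 = 2, a_1 = 2, a_2 = -5, a_3 = -3, a_4 = 65/12, a_5 = 51/20


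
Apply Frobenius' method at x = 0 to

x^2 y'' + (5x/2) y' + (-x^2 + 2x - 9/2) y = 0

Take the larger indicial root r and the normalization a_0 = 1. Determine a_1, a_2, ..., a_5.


Write in Frobenius form y'' + (p(x)/x) y' + (q(x)/x^2) y = 0:
  p(x) = 5/2,  q(x) = -x^2 + 2x - 9/2.
Indicial equation: r(r-1) + (5/2) r + (-9/2) = 0 -> roots r_1 = 3/2, r_2 = -3.
Take r = r_1 = 3/2. Let y(x) = x^r sum_{n>=0} a_n x^n with a_0 = 1.
Substitute y = x^r sum a_n x^n and match x^{r+n}. The recurrence is
  D(n) a_n + 2 a_{n-1} - 1 a_{n-2} = 0,  where D(n) = (r+n)(r+n-1) + (5/2)(r+n) + (-9/2).
  a_n = [-2 a_{n-1} + 1 a_{n-2}] / D(n).
Since the indicial polynomial factors as (r - r_1)(r - r_2), D(n) = (r_1 + n - r_1)(r_1 + n - r_2) = n(n + 9/2).
Evaluating step by step (a_0 = 1):
  n = 1: D(1) = 1(1 + 9/2) = 11/2; numerator = -2(1) = -2; a_1 = (-2)/(11/2) = -4/11
  n = 2: D(2) = 2(2 + 9/2) = 13; numerator = -2(-4/11) + 1(1) = 19/11; a_2 = (19/11)/(13) = 19/143
  n = 3: D(3) = 3(3 + 9/2) = 45/2; numerator = -2(19/143) + 1(-4/11) = -90/143; a_3 = (-90/143)/(45/2) = -4/143
  n = 4: D(4) = 4(4 + 9/2) = 34; numerator = -2(-4/143) + 1(19/143) = 27/143; a_4 = (27/143)/(34) = 27/4862
  n = 5: D(5) = 5(5 + 9/2) = 95/2; numerator = -2(27/4862) + 1(-4/143) = -95/2431; a_5 = (-95/2431)/(95/2) = -2/2431

r = 3/2; a_0 = 1; a_1 = -4/11; a_2 = 19/143; a_3 = -4/143; a_4 = 27/4862; a_5 = -2/2431


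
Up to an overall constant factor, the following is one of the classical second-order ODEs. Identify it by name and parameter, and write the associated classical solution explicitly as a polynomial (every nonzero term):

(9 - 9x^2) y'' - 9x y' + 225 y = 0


All three coefficients share the factor 9; dividing through by 9 gives  (1 - x^2) y'' - x y' + 25 y = 0.
This matches the Chebyshev equation (1 - x^2) y'' - x y' + n^2 y = 0 (note the -x y' term, not -2x y') with n^2 = 25, so n = 5; the polynomial solution is T_5(x).
With y = sum_k a_k x^k, matching x^k gives (k+2)(k+1) a_{k+2} = (k^2 - n^2) a_k = (k - 5)(k + 5) a_k. The right side vanishes at k = 5, so the series with the parity of 5 terminates at degree 5.
Standard normalization: leading coefficient of T_n is 2^(n-1), so a_5 = 2^4 = 16. Work downward with a_k = (k+1)(k+2) a_{k+2} / ((k - 5)(k + 5)):
  a_3 = (4)(5)(16) / ((3 - 5)(3 + 5)) = 320/(-16) = -20
  a_1 = (2)(3)(-20) / ((1 - 5)(1 + 5)) = -120/(-24) = 5
Hence T_5(x) = 16 x^5 - 20 x^3 + 5 x.

T_5(x); series = 16 x^5 - 20 x^3 + 5 x


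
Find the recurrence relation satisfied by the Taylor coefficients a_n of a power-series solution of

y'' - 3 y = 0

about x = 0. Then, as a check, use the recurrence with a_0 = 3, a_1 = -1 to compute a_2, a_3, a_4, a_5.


Substitute y = sum_n a_n x^n into y'' + (const) y = 0.
y''(x) = sum_{n>=0} (n+2)(n+1) a_{n+2} x^n.
The ODE becomes sum_n [(n+2)(n+1) a_{n+2} - 3 a_n] x^n = 0.
Setting each coefficient to zero gives the recurrence:
  (n+2)(n+1) a_{n+2} - 3 a_n = 0,
  a_{n+2} = 3 / ((n+1)(n+2)) a_n.

Check with a_0 = 3, a_1 = -1 (apply the recurrence for n = 0, 1, 2, 3): a_0 = 3, a_1 = -1, a_2 = 9/2, a_3 = -1/2, a_4 = 9/8, a_5 = -3/40.

a_{n+2} = 3/((n+1)(n+2)) * a_n; check: a_0 = 3, a_1 = -1, a_2 = 9/2, a_3 = -1/2, a_4 = 9/8, a_5 = -3/40


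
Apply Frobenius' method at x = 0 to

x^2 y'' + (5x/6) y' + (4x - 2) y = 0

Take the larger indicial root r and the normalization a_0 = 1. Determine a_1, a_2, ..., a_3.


Write in Frobenius form y'' + (p(x)/x) y' + (q(x)/x^2) y = 0:
  p(x) = 5/6,  q(x) = 4x - 2.
Indicial equation: r(r-1) + (5/6) r + (-2) = 0 -> roots r_1 = 3/2, r_2 = -4/3.
Take r = r_1 = 3/2. Let y(x) = x^r sum_{n>=0} a_n x^n with a_0 = 1.
Substitute y = x^r sum a_n x^n and match x^{r+n}. The recurrence is
  D(n) a_n + 4 a_{n-1} = 0,  where D(n) = (r+n)(r+n-1) + (5/6)(r+n) + (-2).
  a_n = -4 / D(n) * a_{n-1}.
Since the indicial polynomial factors as (r - r_1)(r - r_2), D(n) = (r_1 + n - r_1)(r_1 + n - r_2) = n(n + 17/6).
Evaluating step by step (a_0 = 1):
  n = 1: D(1) = 1(1 + 17/6) = 23/6; numerator = -4(1) = -4; a_1 = (-4)/(23/6) = -24/23
  n = 2: D(2) = 2(2 + 17/6) = 29/3; numerator = -4(-24/23) = 96/23; a_2 = (96/23)/(29/3) = 288/667
  n = 3: D(3) = 3(3 + 17/6) = 35/2; numerator = -4(288/667) = -1152/667; a_3 = (-1152/667)/(35/2) = -2304/23345

r = 3/2; a_0 = 1; a_1 = -24/23; a_2 = 288/667; a_3 = -2304/23345


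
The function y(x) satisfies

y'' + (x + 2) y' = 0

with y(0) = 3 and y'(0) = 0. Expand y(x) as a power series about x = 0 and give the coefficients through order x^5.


Ansatz: y(x) = sum_{n>=0} a_n x^n, so y'(x) = sum_{n>=1} n a_n x^(n-1) and y''(x) = sum_{n>=2} n(n-1) a_n x^(n-2).
Substitute into P(x) y'' + Q(x) y' + R(x) y = 0 with P(x) = 1, Q(x) = x + 2, R(x) = 0, and match powers of x.
Initial conditions: a_0 = 3, a_1 = 0.
Setting the coefficient of each power of x to zero and solving order by order (substituting the coefficients already found):
  x^0: 2 a_2 + 2 a_1 = 0  ->  2 a_2 = -2 a_1 = 0  ->  a_2 = 0
  x^1: 6 a_3 + 4 a_2 + a_1 = 0  ->  6 a_3 = -4 a_2 - a_1 = 0  ->  a_3 = 0
  x^2: 12 a_4 + 6 a_3 + 2 a_2 = 0  ->  12 a_4 = -6 a_3 - 2 a_2 = 0  ->  a_4 = 0
  x^3: 20 a_5 + 8 a_4 + 3 a_3 = 0  ->  20 a_5 = -8 a_4 - 3 a_3 = 0  ->  a_5 = 0
Truncated series: y(x) = 3 + O(x^6).

a_0 = 3; a_1 = 0; a_2 = 0; a_3 = 0; a_4 = 0; a_5 = 0


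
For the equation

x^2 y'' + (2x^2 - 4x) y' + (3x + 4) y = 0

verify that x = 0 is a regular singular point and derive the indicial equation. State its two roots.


Divide by x^2 to reach normal form y'' + P_1(x) y' + P_2(x) y = 0 with P_1(x) = 2 - 4/x and P_2(x) = 3/x + 4/x^2.
x = 0 is a singular point because the y'-coefficient 2 - 4/x has a pole at x = 0 and the y-coefficient 3/x + 4/x^2 has a pole at x = 0.
It is a regular singular point because x P_1(x) = p(x) = 2x - 4 and x^2 P_2(x) = q(x) = 3x + 4 are polynomials, hence analytic at x = 0.
p(0) = -4,  q(0) = 4.
Indicial equation: r(r-1) + p(0) r + q(0) = 0, i.e. r^2 + (p(0) - 1) r + q(0) = 0, i.e. r^2 - 5 r + 4 = 0.
Discriminant: (-5)^2 - 4(4) = 9, so r = (5 ± 3)/2.
Solving: r_1 = 4, r_2 = 1.

indicial: r^2 - 5 r + 4 = 0; roots r_1 = 4, r_2 = 1


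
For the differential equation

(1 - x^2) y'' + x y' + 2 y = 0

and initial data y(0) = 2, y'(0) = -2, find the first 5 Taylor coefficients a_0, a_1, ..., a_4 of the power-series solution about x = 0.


Ansatz: y(x) = sum_{n>=0} a_n x^n, so y'(x) = sum_{n>=1} n a_n x^(n-1) and y''(x) = sum_{n>=2} n(n-1) a_n x^(n-2).
Substitute into P(x) y'' + Q(x) y' + R(x) y = 0 with P(x) = 1 - x^2, Q(x) = x, R(x) = 2, and match powers of x.
Initial conditions: a_0 = 2, a_1 = -2.
Setting the coefficient of each power of x to zero and solving order by order (substituting the coefficients already found):
  x^0: 2 a_2 + 2 a_0 = 0  ->  2 a_2 = -2 a_0 = -4  ->  a_2 = -2
  x^1: 6 a_3 + 3 a_1 = 0  ->  6 a_3 = -3 a_1 = 6  ->  a_3 = 1
  x^2: 12 a_4 + 2 a_2 = 0  ->  12 a_4 = -2 a_2 = 4  ->  a_4 = 1/3
Truncated series: y(x) = 2 - 2 x - 2 x^2 + x^3 + (1/3) x^4 + O(x^5).

a_0 = 2; a_1 = -2; a_2 = -2; a_3 = 1; a_4 = 1/3


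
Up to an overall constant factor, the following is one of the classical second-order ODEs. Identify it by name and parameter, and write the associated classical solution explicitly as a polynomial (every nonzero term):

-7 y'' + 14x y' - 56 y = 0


All three coefficients share the factor -7; dividing through by -7 gives  y'' - 2x y' + 8 y = 0.
This matches the Hermite equation y'' - 2x y' + 2n y = 0 with 2n = 8, so n = 4; the polynomial solution is H_4(x).
With y = sum_k a_k x^k, matching x^k gives (k+2)(k+1) a_{k+2} = 2(k - n) a_k = 2(k - 4) a_k. The right side vanishes at k = 4, so the series with the parity of 4 terminates at degree 4.
Standard normalization: leading coefficient of H_n is 2^n, so a_4 = 2^4 = 16. Work downward with a_k = (k+1)(k+2) a_{k+2} / (2(k - n)):
  a_2 = (3)(4)(16) / (2(2 - 4)) = 192/(-4) = -48
  a_0 = (1)(2)(-48) / (2(0 - 4)) = -96/(-8) = 12
Hence H_4(x) = 16 x^4 - 48 x^2 + 12.

H_4(x); series = 16 x^4 - 48 x^2 + 12
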